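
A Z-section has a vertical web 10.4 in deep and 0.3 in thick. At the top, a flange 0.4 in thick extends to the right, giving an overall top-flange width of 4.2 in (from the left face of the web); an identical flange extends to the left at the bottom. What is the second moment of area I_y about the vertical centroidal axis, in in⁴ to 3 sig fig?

I_y ≈ 17.7 in⁴

Split into non-overlapping primitives; take the origin at the lower-left of the bounding box.
Web: 0.3 × 10.4, A = 3.12 in², x = 4.05 in, Ī = 0.0234 in⁴.
Top flange (beyond web): 3.9 × 0.4, A = 1.56 in², x = 6.15 in, Ī = 1.9773 in⁴.
Bottom flange (beyond web): 3.9 × 0.4, A = 1.56 in², x = 1.95 in, Ī = 1.9773 in⁴.
Centroid: x̄ = ΣA·x / ΣA = 4.05 in.
Transfer each piece to the vertical centroidal axis using Ī + A·d² with d = x − 4.05:
  web: d = 0 in → contributes +0.0234 in⁴
  top flange (beyond web): d = 2.1 in → contributes +8.8569 in⁴
  bottom flange (beyond web): d = -2.1 in → contributes +8.8569 in⁴
Total I = 17.737 in⁴.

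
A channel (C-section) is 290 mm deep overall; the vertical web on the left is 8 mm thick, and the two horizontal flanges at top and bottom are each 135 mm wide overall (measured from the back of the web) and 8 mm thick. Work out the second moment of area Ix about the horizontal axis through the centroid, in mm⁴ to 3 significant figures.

Ix ≈ 5.67 × 10⁷ mm⁴

Split into non-overlapping primitives; take the origin at the lower-left of the bounding box.
Web: 8 × 290, A = 2 320 mm², y = 145 mm, Ī = 16 259 333 mm⁴.
Top flange (beyond web): 127 × 8, A = 1 016 mm², y = 286 mm, Ī = 5418.7 mm⁴.
Bottom flange (beyond web): 127 × 8, A = 1 016 mm², y = 4 mm, Ī = 5418.7 mm⁴.
By symmetry the centroid is at mid-height, ȳ = 145 mm.
Transfer each piece to the horizontal axis through the centroid using Ī + A·d² with d = y − 145:
  web: d = 0 mm → contributes +16 259 333 mm⁴
  top flange (beyond web): d = 141 mm → contributes +20 204 515 mm⁴
  bottom flange (beyond web): d = -141 mm → contributes +20 204 515 mm⁴
Total I = 56 668 363 mm⁴.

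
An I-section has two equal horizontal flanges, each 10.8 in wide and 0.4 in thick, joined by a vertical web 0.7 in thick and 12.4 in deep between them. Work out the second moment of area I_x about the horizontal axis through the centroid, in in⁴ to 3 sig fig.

I_x ≈ 465 in⁴

Break the section into simple shapes (no overlaps), measuring from the bottom-left corner of the bounding box.
Bottom flange: 10.8 × 0.4, A = 4.32 in², y = 0.2 in, Ī = 0.0576 in⁴.
Web: 0.7 × 12.4, A = 8.68 in², y = 6.6 in, Ī = 111.22 in⁴.
Top flange: 10.8 × 0.4, A = 4.32 in², y = 13 in, Ī = 0.0576 in⁴.
By symmetry the centroid is at mid-height, ȳ = 6.6 in.
Transfer each piece to the horizontal axis through the centroid using Ī + A·d² with d = y − 6.6:
  bottom flange: d = -6.4 in → contributes +177 in⁴
  web: d = 0 in → contributes +111.22 in⁴
  top flange: d = 6.4 in → contributes +177 in⁴
Total I = 465.23 in⁴.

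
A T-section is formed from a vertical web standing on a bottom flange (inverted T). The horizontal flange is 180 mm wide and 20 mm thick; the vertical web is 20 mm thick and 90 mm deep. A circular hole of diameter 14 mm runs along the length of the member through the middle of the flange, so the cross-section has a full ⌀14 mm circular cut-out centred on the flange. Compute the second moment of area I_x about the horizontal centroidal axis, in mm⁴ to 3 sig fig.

Break the section into simple shapes (no overlaps), measuring from the bottom-left corner of the bounding box.
Flange: 180 × 20, A = 3 600 mm², y = 10 mm, Ī = 120 000 mm⁴.
Web: 20 × 90, A = 1 800 mm², y = 65 mm, Ī = 1 215 000 mm⁴.
Hole (subtracted): ⌀14, A = 153.94 mm², y = 10 mm, Ī = 1885.7 mm⁴.
Centroid: ȳ = ΣA·y / ΣA = 28.871 mm.
Transfer each piece to the horizontal centroidal axis using Ī + A·d² with d = y − 28.871:
  flange: d = -18.871 mm → contributes +1 402 053 mm⁴
  web: d = 36.129 mm → contributes +3 564 510 mm⁴
  hole: d = -18.871 mm → contributes −56 707 mm⁴
Total I = 4 909 856 mm⁴.

I_x ≈ 4.91 × 10⁶ mm⁴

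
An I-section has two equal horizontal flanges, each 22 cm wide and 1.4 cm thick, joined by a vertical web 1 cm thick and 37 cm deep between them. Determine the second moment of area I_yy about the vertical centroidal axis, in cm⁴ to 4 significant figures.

Split into non-overlapping primitives; take the origin at the lower-left of the bounding box.
Bottom flange: 22 × 1.4, A = 30.8 cm², x = 11 cm, Ī = 1242.27 cm⁴.
Web: 1 × 37, A = 37 cm², x = 11 cm, Ī = 3.08333 cm⁴.
Top flange: 22 × 1.4, A = 30.8 cm², x = 11 cm, Ī = 1242.27 cm⁴.
By symmetry the centroid is at mid-width, x̄ = 11 cm.
All pieces are centred on the vertical centroidal axis, so I = ΣĪ = 2487.62 cm⁴.

I_yy ≈ 2488 cm⁴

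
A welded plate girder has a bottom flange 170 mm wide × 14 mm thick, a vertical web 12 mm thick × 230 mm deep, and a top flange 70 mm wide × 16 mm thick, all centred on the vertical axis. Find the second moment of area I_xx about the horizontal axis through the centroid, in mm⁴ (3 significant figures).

I_xx ≈ 6.09 × 10⁷ mm⁴

Treat the section as a set of non-overlapping primitives; coordinates are from the bounding-box lower-left.
Bottom plate: 170 × 14, A = 2 380 mm², y = 7 mm, Ī = 38 873 mm⁴.
Web plate: 12 × 230, A = 2 760 mm², y = 129 mm, Ī = 12 167 000 mm⁴.
Top plate: 70 × 16, A = 1 120 mm², y = 252 mm, Ī = 23 893 mm⁴.
Centroid: ȳ = ΣA·y / ΣA = 104.62 mm.
Transfer each piece to the horizontal axis through the centroid using Ī + A·d² with d = y − 104.62:
  bottom plate: d = -97.623 mm → contributes +22 720 870 mm⁴
  web plate: d = 24.377 mm → contributes +13 807 097 mm⁴
  top plate: d = 147.38 mm → contributes +24 350 270 mm⁴
Total I = 60 878 237 mm⁴.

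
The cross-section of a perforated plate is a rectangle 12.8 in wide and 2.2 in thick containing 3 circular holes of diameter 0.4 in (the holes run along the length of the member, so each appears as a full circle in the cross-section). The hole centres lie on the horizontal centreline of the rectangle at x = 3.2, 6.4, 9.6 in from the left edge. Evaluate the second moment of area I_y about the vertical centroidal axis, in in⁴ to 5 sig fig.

I_y ≈ 381.90 in⁴

Treat the section as a set of non-overlapping primitives; coordinates are from the bounding-box lower-left.
Plate: 12.8 × 2.2, A = 28.16 in², x = 6.4 in, Ī = 384.4779 in⁴.
Hole 1 (subtracted): ⌀0.4, A = 0.1256637 in², x = 3.2 in, Ī = 0.001256637 in⁴.
Hole 2 (subtracted): ⌀0.4, A = 0.1256637 in², x = 6.4 in, Ī = 0.001256637 in⁴.
Hole 3 (subtracted): ⌀0.4, A = 0.1256637 in², x = 9.6 in, Ī = 0.001256637 in⁴.
By symmetry the centroid is at mid-width, x̄ = 6.4 in.
Transfer each piece to the vertical centroidal axis using Ī + A·d² with d = x − 6.4:
  plate: d = 0 in → contributes +384.4779 in⁴
  hole 1: d = -3.2 in → contributes −1.288053 in⁴
  hole 2: d = 0 in → contributes −0.001256637 in⁴
  hole 3: d = 3.2 in → contributes −1.288053 in⁴
Total I = 381.9005 in⁴.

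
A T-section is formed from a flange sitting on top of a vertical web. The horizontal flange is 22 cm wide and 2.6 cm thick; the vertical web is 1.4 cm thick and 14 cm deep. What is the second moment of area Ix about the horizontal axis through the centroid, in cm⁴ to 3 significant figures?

Ix ≈ 1360 cm⁴

Treat the section as a set of non-overlapping primitives; coordinates are from the bounding-box lower-left.
Flange: 22 × 2.6, A = 57.2 cm², y = 15.3 cm, Ī = 32.223 cm⁴.
Web: 1.4 × 14, A = 19.6 cm², y = 7 cm, Ī = 320.13 cm⁴.
Centroid: ȳ = ΣA·y / ΣA = 13.182 cm.
Transfer each piece to the horizontal axis through the centroid using Ī + A·d² with d = y − 13.182:
  flange: d = 2.1182 cm → contributes +288.87 cm⁴
  web: d = -6.1818 cm → contributes +1069.1 cm⁴
Total I = 1 358 cm⁴.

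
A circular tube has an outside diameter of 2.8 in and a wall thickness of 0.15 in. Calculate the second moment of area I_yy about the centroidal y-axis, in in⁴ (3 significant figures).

Break the section into simple shapes (no overlaps), measuring from the bottom-left corner of the bounding box.
Outer circle: ⌀2.8, A = 6.1575 in², x = 1.4 in, Ī = 3.0172 in⁴.
Bore (subtracted): ⌀2.5, A = 4.9087 in², x = 1.4 in, Ī = 1.9175 in⁴.
By symmetry the centroid is at mid-width, x̄ = 1.4 in.
All pieces are centred on the centroidal y-axis, so I = ΣĪ (holes subtracted) = 1.0997 in⁴.

I_yy ≈ 1.10 in⁴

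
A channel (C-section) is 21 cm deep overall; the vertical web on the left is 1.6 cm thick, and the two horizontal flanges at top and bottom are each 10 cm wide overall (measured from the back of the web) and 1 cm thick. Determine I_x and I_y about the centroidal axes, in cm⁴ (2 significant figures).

Break the section into simple shapes (no overlaps), measuring from the bottom-left corner of the bounding box.
Web: 1.6 × 21, A = 33.6 cm², y = 10.5 cm, Ī = 1 235 cm⁴.
Top flange (beyond web): 8.4 × 1, A = 8.4 cm², y = 20.5 cm, Ī = 0.7 cm⁴.
Bottom flange (beyond web): 8.4 × 1, A = 8.4 cm², y = 0.5 cm, Ī = 0.7 cm⁴.
By symmetry the centroid is at mid-height, ȳ = 10.5 cm.
Transfer each piece to the centroidal x-axis using Ī + A·d² with d = y − 10.5:
  web: d = 0 cm → contributes +1 235 cm⁴
  top flange (beyond web): d = 10 cm → contributes +840.7 cm⁴
  bottom flange (beyond web): d = -10 cm → contributes +840.7 cm⁴
Total I = 2 916 cm⁴.
For the y-axis: x̄ = 2.467 cm.
Repeating about the centroidal y-axis gives I_y = 386 cm⁴.

I_x ≈ 2900 cm⁴, I_y ≈ 390 cm⁴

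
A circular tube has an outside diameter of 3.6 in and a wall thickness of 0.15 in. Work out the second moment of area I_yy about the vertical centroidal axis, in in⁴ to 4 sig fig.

Split into non-overlapping primitives; take the origin at the lower-left of the bounding box.
Outer circle: ⌀3.6, A = 10.1788 in², x = 1.8 in, Ī = 8.2448 in⁴.
Bore (subtracted): ⌀3.3, A = 8.55299 in², x = 1.8 in, Ī = 5.82138 in⁴.
By symmetry the centroid is at mid-width, x̄ = 1.8 in.
All pieces are centred on the vertical centroidal axis, so I = ΣĪ (holes subtracted) = 2.42342 in⁴.

I_yy ≈ 2.423 in⁴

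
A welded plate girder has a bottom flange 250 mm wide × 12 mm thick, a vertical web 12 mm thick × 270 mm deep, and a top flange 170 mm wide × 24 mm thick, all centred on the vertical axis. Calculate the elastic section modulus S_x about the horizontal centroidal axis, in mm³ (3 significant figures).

Split into non-overlapping primitives; take the origin at the lower-left of the bounding box.
Bottom plate: 250 × 12, A = 3 000 mm², y = 6 mm, Ī = 36 000 mm⁴.
Web plate: 12 × 270, A = 3 240 mm², y = 147 mm, Ī = 19 683 000 mm⁴.
Top plate: 170 × 24, A = 4 080 mm², y = 294 mm, Ī = 195 840 mm⁴.
Centroid: ȳ = ΣA·y / ΣA = 164.13 mm.
Transfer each piece to the horizontal centroidal axis using Ī + A·d² with d = y − 164.13:
  bottom plate: d = -158.13 mm → contributes +75 049 305 mm⁴
  web plate: d = -17.128 mm → contributes +20 633 503 mm⁴
  top plate: d = 129.87 mm → contributes +69 012 223 mm⁴
Total I = 164 695 031 mm⁴.
Extreme fibre distance c = 164.13 mm; S = I/c = 1 003 455 mm³.

S_x ≈ 1.00 × 10⁶ mm³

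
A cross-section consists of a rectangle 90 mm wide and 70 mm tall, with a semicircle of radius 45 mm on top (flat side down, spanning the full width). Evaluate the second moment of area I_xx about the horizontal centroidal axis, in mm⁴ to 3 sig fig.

I_xx ≈ 9.21 × 10⁶ mm⁴

Treat the section as a set of non-overlapping primitives; coordinates are from the bounding-box lower-left.
Rectangular body: 90 × 70, A = 6 300 mm², y = 35 mm, Ī = 2 572 500 mm⁴.
Semicircular cap: semicircle r = 45, A = 3180.9 mm², y = 89.099 mm, Ī = 450 072 mm⁴.
Centroid: ȳ = ΣA·y / ΣA = 53.15 mm.
Transfer each piece to the horizontal centroidal axis using Ī + A·d² with d = y − 53.15:
  rectangular body: d = -18.15 mm → contributes +4 647 923 mm⁴
  semicircular cap: d = 35.948 mm → contributes +4 560 644 mm⁴
Total I = 9 208 567 mm⁴.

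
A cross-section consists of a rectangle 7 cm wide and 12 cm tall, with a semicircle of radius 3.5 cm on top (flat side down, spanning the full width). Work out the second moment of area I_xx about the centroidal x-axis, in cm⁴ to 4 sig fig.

I_xx ≈ 1902 cm⁴

Treat the section as a set of non-overlapping primitives; coordinates are from the bounding-box lower-left.
Rectangular body: 7 × 12, A = 84 cm², y = 6 cm, Ī = 1 008 cm⁴.
Semicircular cap: semicircle r = 3.5, A = 19.2423 cm², y = 13.4854 cm, Ī = 16.4704 cm⁴.
Centroid: ȳ = ΣA·y / ΣA = 7.39513 cm.
Transfer each piece to the centroidal x-axis using Ī + A·d² with d = y − 7.39513:
  rectangular body: d = -1.39513 cm → contributes +1171.5 cm⁴
  semicircular cap: d = 6.09031 cm → contributes +730.202 cm⁴
Total I = 1901.7 cm⁴.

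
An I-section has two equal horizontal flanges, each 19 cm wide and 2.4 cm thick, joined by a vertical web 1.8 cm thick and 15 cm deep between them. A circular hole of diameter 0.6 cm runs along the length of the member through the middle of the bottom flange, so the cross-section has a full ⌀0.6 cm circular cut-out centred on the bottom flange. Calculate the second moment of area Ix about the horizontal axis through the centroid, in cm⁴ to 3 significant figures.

Decompose the section into non-overlapping parts with the origin at the bottom-left of its bounding rectangle.
Bottom flange: 19 × 2.4, A = 45.6 cm², y = 1.2 cm, Ī = 21.888 cm⁴.
Web: 1.8 × 15, A = 27 cm², y = 9.9 cm, Ī = 506.25 cm⁴.
Top flange: 19 × 2.4, A = 45.6 cm², y = 18.6 cm, Ī = 21.888 cm⁴.
Hole (subtracted): ⌀0.6, A = 0.28274 cm², y = 1.2 cm, Ī = 0.0063617 cm⁴.
Centroid: ȳ = ΣA·y / ΣA = 9.9209 cm.
Transfer each piece to the horizontal axis through the centroid using Ī + A·d² with d = y − 9.9209:
  bottom flange: d = -8.7209 cm → contributes +3489.9 cm⁴
  web: d = -0.020861 cm → contributes +506.26 cm⁴
  top flange: d = 8.6791 cm → contributes +3456.8 cm⁴
  hole: d = -8.7209 cm → contributes −21.51 cm⁴
Total I = 7431.5 cm⁴.

Ix ≈ 7430 cm⁴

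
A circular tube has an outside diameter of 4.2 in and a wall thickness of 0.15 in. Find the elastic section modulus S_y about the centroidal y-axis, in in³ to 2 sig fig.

Treat the section as a set of non-overlapping primitives; coordinates are from the bounding-box lower-left.
Outer circle: ⌀4.2, A = 13.85 in², x = 2.1 in, Ī = 15.27 in⁴.
Bore (subtracted): ⌀3.9, A = 11.95 in², x = 2.1 in, Ī = 11.36 in⁴.
By symmetry the centroid is at mid-width, x̄ = 2.1 in.
All pieces are centred on the centroidal y-axis, so I = ΣĪ (holes subtracted) = 3.918 in⁴.
Extreme fibre distance c = 2.1 in; S = I/c = 1.866 in³.

S_y ≈ 1.9 in³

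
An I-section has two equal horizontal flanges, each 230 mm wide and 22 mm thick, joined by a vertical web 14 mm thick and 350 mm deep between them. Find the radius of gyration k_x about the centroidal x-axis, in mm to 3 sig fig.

k_x ≈ 163 mm

Break the section into simple shapes (no overlaps), measuring from the bottom-left corner of the bounding box.
Bottom flange: 230 × 22, A = 5 060 mm², y = 11 mm, Ī = 204 087 mm⁴.
Web: 14 × 350, A = 4 900 mm², y = 197 mm, Ī = 50 020 833 mm⁴.
Top flange: 230 × 22, A = 5 060 mm², y = 383 mm, Ī = 204 087 mm⁴.
By symmetry the centroid is at mid-height, ȳ = 197 mm.
Transfer each piece to the centroidal x-axis using Ī + A·d² with d = y − 197:
  bottom flange: d = -186 mm → contributes +175 259 847 mm⁴
  web: d = 0 mm → contributes +50 020 833 mm⁴
  top flange: d = 186 mm → contributes +175 259 847 mm⁴
Total I = 400 540 527 mm⁴.
Radius of gyration: k = √(I/A) = √(400 540 527 / 15 020) = 163.3 mm.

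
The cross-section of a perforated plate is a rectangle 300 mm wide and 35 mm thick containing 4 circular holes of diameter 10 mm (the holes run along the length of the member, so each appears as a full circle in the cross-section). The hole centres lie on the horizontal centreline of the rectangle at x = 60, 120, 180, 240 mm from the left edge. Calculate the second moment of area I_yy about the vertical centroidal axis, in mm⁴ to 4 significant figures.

I_yy ≈ 7.733 × 10⁷ mm⁴

Treat the section as a set of non-overlapping primitives; coordinates are from the bounding-box lower-left.
Plate: 300 × 35, A = 10 500 mm², x = 150 mm, Ī = 78 750 000 mm⁴.
Hole 1 (subtracted): ⌀10, A = 78.5398 mm², x = 60 mm, Ī = 490.874 mm⁴.
Hole 2 (subtracted): ⌀10, A = 78.5398 mm², x = 120 mm, Ī = 490.874 mm⁴.
Hole 3 (subtracted): ⌀10, A = 78.5398 mm², x = 180 mm, Ī = 490.874 mm⁴.
Hole 4 (subtracted): ⌀10, A = 78.5398 mm², x = 240 mm, Ī = 490.874 mm⁴.
By symmetry the centroid is at mid-width, x̄ = 150 mm.
Transfer each piece to the vertical centroidal axis using Ī + A·d² with d = x − 150:
  plate: d = 0 mm → contributes +78 750 000 mm⁴
  hole 1: d = -90 mm → contributes −636 663 mm⁴
  hole 2: d = -30 mm → contributes −71176.7 mm⁴
  hole 3: d = 30 mm → contributes −71176.7 mm⁴
  hole 4: d = 90 mm → contributes −636 663 mm⁴
Total I = 77 334 320 mm⁴.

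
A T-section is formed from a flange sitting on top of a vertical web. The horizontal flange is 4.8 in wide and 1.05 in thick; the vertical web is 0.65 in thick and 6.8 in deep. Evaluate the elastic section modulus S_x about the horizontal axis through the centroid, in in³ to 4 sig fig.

Split into non-overlapping primitives; take the origin at the lower-left of the bounding box.
Flange: 4.8 × 1.05, A = 5.04 in², y = 7.325 in, Ī = 0.46305 in⁴.
Web: 0.65 × 6.8, A = 4.42 in², y = 3.4 in, Ī = 17.0317 in⁴.
Centroid: ȳ = ΣA·y / ΣA = 5.49112 in.
Transfer each piece to the horizontal axis through the centroid using Ī + A·d² with d = y − 5.49112:
  flange: d = 1.83388 in → contributes +17.4131 in⁴
  web: d = -2.09112 in → contributes +36.3594 in⁴
Total I = 53.7726 in⁴.
Extreme fibre distance c = 5.49112 in; S = I/c = 9.79264 in³.

S_x ≈ 9.793 in³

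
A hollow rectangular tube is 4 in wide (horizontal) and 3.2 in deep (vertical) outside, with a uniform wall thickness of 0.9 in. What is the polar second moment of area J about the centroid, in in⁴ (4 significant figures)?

J ≈ 26.24 in⁴

Split into non-overlapping primitives; take the origin at the lower-left of the bounding box.
Outer rectangle: 4 × 3.2, A = 12.8 in², y = 1.6 in, Ī = 10.9227 in⁴.
Inner void (subtracted): 2.2 × 1.4, A = 3.08 in², y = 1.6 in, Ī = 0.503067 in⁴.
By symmetry the centroid is at mid-height, ȳ = 1.6 in.
All pieces are centred on the centroidal x-axis, so I = ΣĪ (holes subtracted) = 10.4196 in⁴.
Repeating about the centroidal y-axis gives I_y = 15.8244 in⁴.
Polar second moment: J = I_x + I_y = 26.244 in⁴.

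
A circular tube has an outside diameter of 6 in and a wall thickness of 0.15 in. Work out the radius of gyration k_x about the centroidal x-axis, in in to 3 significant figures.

Treat the section as a set of non-overlapping primitives; coordinates are from the bounding-box lower-left.
Outer circle: ⌀6, A = 28.274 in², y = 3 in, Ī = 63.617 in⁴.
Bore (subtracted): ⌀5.7, A = 25.518 in², y = 3 in, Ī = 51.817 in⁴.
By symmetry the centroid is at mid-height, ȳ = 3 in.
All pieces are centred on the centroidal x-axis, so I = ΣĪ (holes subtracted) = 11.801 in⁴.
Radius of gyration: k = √(I/A) = √(11.801 / 2.7567) = 2.069 in.

k_x ≈ 2.07 in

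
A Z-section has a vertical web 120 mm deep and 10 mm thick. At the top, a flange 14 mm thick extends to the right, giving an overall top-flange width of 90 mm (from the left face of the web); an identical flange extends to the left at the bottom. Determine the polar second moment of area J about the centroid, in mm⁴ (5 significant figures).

Break the section into simple shapes (no overlaps), measuring from the bottom-left corner of the bounding box.
Web: 10 × 120, A = 1 200 mm², y = 60 mm, Ī = 1 440 000 mm⁴.
Top flange (beyond web): 80 × 14, A = 1 120 mm², y = 113 mm, Ī = 18293.33 mm⁴.
Bottom flange (beyond web): 80 × 14, A = 1 120 mm², y = 7 mm, Ī = 18293.33 mm⁴.
Centroid: ȳ = ΣA·y / ΣA = 60 mm.
Transfer each piece to the centroidal x-axis using Ī + A·d² with d = y − 60:
  web: d = 0 mm → contributes +1 440 000 mm⁴
  top flange (beyond web): d = 53 mm → contributes +3 164 373 mm⁴
  bottom flange (beyond web): d = -53 mm → contributes +3 164 373 mm⁴
Total I = 7 768 747 mm⁴.
For the y-axis: x̄ = 85 mm.
Repeating about the centroidal y-axis gives I_y = 5 740 667 mm⁴.
Polar second moment: J = I_x + I_y = 13 509 413 mm⁴.

J ≈ 1.3509 × 10⁷ mm⁴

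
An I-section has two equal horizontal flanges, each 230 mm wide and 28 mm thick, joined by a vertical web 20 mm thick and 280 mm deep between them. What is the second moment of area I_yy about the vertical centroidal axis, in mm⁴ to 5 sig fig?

Treat the section as a set of non-overlapping primitives; coordinates are from the bounding-box lower-left.
Bottom flange: 230 × 28, A = 6 440 mm², x = 115 mm, Ī = 28 389 667 mm⁴.
Web: 20 × 280, A = 5 600 mm², x = 115 mm, Ī = 186666.7 mm⁴.
Top flange: 230 × 28, A = 6 440 mm², x = 115 mm, Ī = 28 389 667 mm⁴.
By symmetry the centroid is at mid-width, x̄ = 115 mm.
All pieces are centred on the vertical centroidal axis, so I = ΣĪ = 56 966 000 mm⁴.

I_yy ≈ 5.6966 × 10⁷ mm⁴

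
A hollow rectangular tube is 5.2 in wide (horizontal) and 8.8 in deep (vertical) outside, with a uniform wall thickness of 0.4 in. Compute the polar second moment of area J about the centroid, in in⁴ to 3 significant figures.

J ≈ 154 in⁴

Decompose the section into non-overlapping parts with the origin at the bottom-left of its bounding rectangle.
Outer rectangle: 5.2 × 8.8, A = 45.76 in², y = 4.4 in, Ī = 295.3 in⁴.
Inner void (subtracted): 4.4 × 8, A = 35.2 in², y = 4.4 in, Ī = 187.73 in⁴.
By symmetry the centroid is at mid-height, ȳ = 4.4 in.
All pieces are centred on the centroidal x-axis, so I = ΣĪ (holes subtracted) = 107.57 in⁴.
Repeating about the centroidal y-axis gives I_y = 46.323 in⁴.
Polar second moment: J = I_x + I_y = 153.89 in⁴.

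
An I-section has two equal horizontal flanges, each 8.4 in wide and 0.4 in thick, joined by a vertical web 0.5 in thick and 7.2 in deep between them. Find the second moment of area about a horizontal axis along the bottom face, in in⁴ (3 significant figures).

Break the section into simple shapes (no overlaps), measuring from the bottom-left corner of the bounding box.
Bottom flange: 8.4 × 0.4, A = 3.36 in², y = 0.2 in, Ī = 0.0448 in⁴.
Web: 0.5 × 7.2, A = 3.6 in², y = 4 in, Ī = 15.552 in⁴.
Top flange: 8.4 × 0.4, A = 3.36 in², y = 7.8 in, Ī = 0.0448 in⁴.
Transfer each piece to the bottom edge using Ī + A·d² with d = y − 0:
  bottom flange: d = 0.2 in → contributes +0.1792 in⁴
  web: d = 4 in → contributes +73.152 in⁴
  top flange: d = 7.8 in → contributes +204.47 in⁴
Total I = 277.8 in⁴.

I_base ≈ 278 in⁴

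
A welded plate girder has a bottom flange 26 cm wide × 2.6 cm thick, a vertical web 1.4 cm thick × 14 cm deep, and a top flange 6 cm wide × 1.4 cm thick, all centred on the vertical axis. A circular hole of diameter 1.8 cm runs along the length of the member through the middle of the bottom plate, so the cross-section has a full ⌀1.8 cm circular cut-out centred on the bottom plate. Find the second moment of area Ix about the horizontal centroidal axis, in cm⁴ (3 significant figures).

Ix ≈ 2910 cm⁴

Split into non-overlapping primitives; take the origin at the lower-left of the bounding box.
Bottom plate: 26 × 2.6, A = 67.6 cm², y = 1.3 cm, Ī = 38.081 cm⁴.
Web plate: 1.4 × 14, A = 19.6 cm², y = 9.6 cm, Ī = 320.13 cm⁴.
Top plate: 6 × 1.4, A = 8.4 cm², y = 17.3 cm, Ī = 1.372 cm⁴.
Hole (subtracted): ⌀1.8, A = 2.5447 cm², y = 1.3 cm, Ī = 0.5153 cm⁴.
Centroid: ȳ = ΣA·y / ΣA = 4.4925 cm.
Transfer each piece to the horizontal centroidal axis using Ī + A·d² with d = y − 4.4925:
  bottom plate: d = -3.1925 cm → contributes +727.07 cm⁴
  web plate: d = 5.1075 cm → contributes +831.43 cm⁴
  top plate: d = 12.807 cm → contributes +1379.2 cm⁴
  hole: d = -3.1925 cm → contributes −26.451 cm⁴
Total I = 2911.3 cm⁴.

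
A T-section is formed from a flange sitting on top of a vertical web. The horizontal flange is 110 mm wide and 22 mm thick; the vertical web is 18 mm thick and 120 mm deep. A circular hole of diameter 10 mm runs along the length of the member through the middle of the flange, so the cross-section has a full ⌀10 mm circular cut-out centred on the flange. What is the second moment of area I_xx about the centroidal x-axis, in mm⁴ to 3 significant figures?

I_xx ≈ 8.35 × 10⁶ mm⁴

Decompose the section into non-overlapping parts with the origin at the bottom-left of its bounding rectangle.
Flange: 110 × 22, A = 2 420 mm², y = 131 mm, Ī = 97 607 mm⁴.
Web: 18 × 120, A = 2 160 mm², y = 60 mm, Ī = 2 592 000 mm⁴.
Hole (subtracted): ⌀10, A = 78.54 mm², y = 131 mm, Ī = 490.87 mm⁴.
Centroid: ȳ = ΣA·y / ΣA = 96.931 mm.
Transfer each piece to the centroidal x-axis using Ī + A·d² with d = y − 96.931:
  flange: d = 34.069 mm → contributes +2 906 484 mm⁴
  web: d = -36.931 mm → contributes +5 538 030 mm⁴
  hole: d = 34.069 mm → contributes −91 651 mm⁴
Total I = 8 352 862 mm⁴.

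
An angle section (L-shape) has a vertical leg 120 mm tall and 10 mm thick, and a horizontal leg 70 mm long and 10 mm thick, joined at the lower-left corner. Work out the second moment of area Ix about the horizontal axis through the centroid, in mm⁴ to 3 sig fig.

Ix ≈ 2.66 × 10⁶ mm⁴

Break the section into simple shapes (no overlaps), measuring from the bottom-left corner of the bounding box.
Vertical leg: 10 × 120, A = 1 200 mm², y = 60 mm, Ī = 1 440 000 mm⁴.
Horizontal leg (remainder): 60 × 10, A = 600 mm², y = 5 mm, Ī = 5 000 mm⁴.
Centroid: ȳ = ΣA·y / ΣA = 41.667 mm.
Transfer each piece to the horizontal axis through the centroid using Ī + A·d² with d = y − 41.667:
  vertical leg: d = 18.333 mm → contributes +1 843 333 mm⁴
  horizontal leg (remainder): d = -36.667 mm → contributes +811 667 mm⁴
Total I = 2 655 000 mm⁴.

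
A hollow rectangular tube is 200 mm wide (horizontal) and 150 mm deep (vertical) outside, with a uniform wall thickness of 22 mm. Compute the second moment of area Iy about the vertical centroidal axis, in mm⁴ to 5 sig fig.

Split into non-overlapping primitives; take the origin at the lower-left of the bounding box.
Outer rectangle: 200 × 150, A = 30 000 mm², x = 100 mm, Ī = 100 000 000 mm⁴.
Inner void (subtracted): 156 × 106, A = 16 536 mm², x = 100 mm, Ī = 33 535 008 mm⁴.
By symmetry the centroid is at mid-width, x̄ = 100 mm.
All pieces are centred on the vertical centroidal axis, so I = ΣĪ (holes subtracted) = 66 464 992 mm⁴.

Iy ≈ 6.6465 × 10⁷ mm⁴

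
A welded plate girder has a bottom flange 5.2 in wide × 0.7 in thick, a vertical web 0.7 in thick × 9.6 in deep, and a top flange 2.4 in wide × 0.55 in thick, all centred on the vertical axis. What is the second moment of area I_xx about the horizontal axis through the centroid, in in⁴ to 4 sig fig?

Treat the section as a set of non-overlapping primitives; coordinates are from the bounding-box lower-left.
Bottom plate: 5.2 × 0.7, A = 3.64 in², y = 0.35 in, Ī = 0.148633 in⁴.
Web plate: 0.7 × 9.6, A = 6.72 in², y = 5.5 in, Ī = 51.6096 in⁴.
Top plate: 2.4 × 0.55, A = 1.32 in², y = 10.575 in, Ī = 0.033275 in⁴.
Centroid: ȳ = ΣA·y / ΣA = 4.46858 in.
Transfer each piece to the horizontal axis through the centroid using Ī + A·d² with d = y − 4.46858:
  bottom plate: d = -4.11858 in → contributes +61.8928 in⁴
  web plate: d = 1.03142 in → contributes +58.7585 in⁴
  top plate: d = 6.10642 in → contributes +49.2539 in⁴
Total I = 169.905 in⁴.

I_xx ≈ 169.9 in⁴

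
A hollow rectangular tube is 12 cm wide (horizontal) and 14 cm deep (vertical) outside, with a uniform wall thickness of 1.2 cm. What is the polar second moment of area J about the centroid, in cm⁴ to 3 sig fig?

J ≈ 2660 cm⁴

Treat the section as a set of non-overlapping primitives; coordinates are from the bounding-box lower-left.
Outer rectangle: 12 × 14, A = 168 cm², y = 7 cm, Ī = 2 744 cm⁴.
Inner void (subtracted): 9.6 × 11.6, A = 111.36 cm², y = 7 cm, Ī = 1248.7 cm⁴.
By symmetry the centroid is at mid-height, ȳ = 7 cm.
All pieces are centred on the centroidal x-axis, so I = ΣĪ (holes subtracted) = 1495.3 cm⁴.
Repeating about the centroidal y-axis gives I_y = 1160.8 cm⁴.
Polar second moment: J = I_x + I_y = 2 656 cm⁴.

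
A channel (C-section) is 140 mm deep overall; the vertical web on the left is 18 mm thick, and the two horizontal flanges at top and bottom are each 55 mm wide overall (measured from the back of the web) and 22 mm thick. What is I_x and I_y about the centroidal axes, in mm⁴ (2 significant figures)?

Decompose the section into non-overlapping parts with the origin at the bottom-left of its bounding rectangle.
Web: 18 × 140, A = 2 520 mm², y = 70 mm, Ī = 4 116 000 mm⁴.
Top flange (beyond web): 37 × 22, A = 814 mm², y = 129 mm, Ī = 32 831 mm⁴.
Bottom flange (beyond web): 37 × 22, A = 814 mm², y = 11 mm, Ī = 32 831 mm⁴.
By symmetry the centroid is at mid-height, ȳ = 70 mm.
Transfer each piece to the centroidal x-axis using Ī + A·d² with d = y − 70:
  web: d = 0 mm → contributes +4 116 000 mm⁴
  top flange (beyond web): d = 59 mm → contributes +2 866 365 mm⁴
  bottom flange (beyond web): d = -59 mm → contributes +2 866 365 mm⁴
Total I = 9 848 731 mm⁴.
For the y-axis: x̄ = 19.79 mm.
Repeating about the centroidal y-axis gives I_y = 1 001 733 mm⁴.

I_x ≈ 9.8 × 10⁶ mm⁴, I_y ≈ 1.0 × 10⁶ mm⁴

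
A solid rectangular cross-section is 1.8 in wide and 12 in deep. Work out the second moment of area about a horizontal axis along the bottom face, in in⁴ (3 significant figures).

The section: 1.8 × 12, A = 21.6 in², y = 6 in, Ī = 259.2 in⁴.
Transfer it to the bottom edge using Ī + A·d² with d = y − 0:
  the section: d = 6 in → contributes +1036.8 in⁴
Total I = 1036.8 in⁴.

I_base ≈ 1040 in⁴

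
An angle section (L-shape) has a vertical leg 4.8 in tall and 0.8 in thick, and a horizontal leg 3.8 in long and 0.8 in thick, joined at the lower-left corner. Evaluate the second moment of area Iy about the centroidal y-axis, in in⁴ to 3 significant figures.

Split into non-overlapping primitives; take the origin at the lower-left of the bounding box.
Vertical leg: 0.8 × 4.8, A = 3.84 in², x = 0.4 in, Ī = 0.2048 in⁴.
Horizontal leg (remainder): 3 × 0.8, A = 2.4 in², x = 2.3 in, Ī = 1.8 in⁴.
Centroid: x̄ = ΣA·x / ΣA = 1.1308 in.
Transfer each piece to the centroidal y-axis using Ī + A·d² with d = x − 1.1308:
  vertical leg: d = -0.73077 in → contributes +2.2555 in⁴
  horizontal leg (remainder): d = 1.1692 in → contributes +5.081 in⁴
Total I = 7.3365 in⁴.

Iy ≈ 7.34 in⁴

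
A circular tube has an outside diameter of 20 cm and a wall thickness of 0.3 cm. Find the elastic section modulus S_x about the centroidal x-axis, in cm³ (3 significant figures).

S_x ≈ 90.1 cm³

Treat the section as a set of non-overlapping primitives; coordinates are from the bounding-box lower-left.
Outer circle: ⌀20, A = 314.16 cm², y = 10 cm, Ī = 7 854 cm⁴.
Bore (subtracted): ⌀19.4, A = 295.59 cm², y = 10 cm, Ī = 6953.1 cm⁴.
By symmetry the centroid is at mid-height, ȳ = 10 cm.
All pieces are centred on the centroidal x-axis, so I = ΣĪ (holes subtracted) = 900.91 cm⁴.
Extreme fibre distance c = 10 cm; S = I/c = 90.091 cm³.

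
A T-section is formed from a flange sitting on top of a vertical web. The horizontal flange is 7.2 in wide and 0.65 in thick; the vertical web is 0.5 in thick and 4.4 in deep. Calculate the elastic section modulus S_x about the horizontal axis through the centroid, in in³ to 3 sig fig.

Split into non-overlapping primitives; take the origin at the lower-left of the bounding box.
Flange: 7.2 × 0.65, A = 4.68 in², y = 4.725 in, Ī = 0.16478 in⁴.
Web: 0.5 × 4.4, A = 2.2 in², y = 2.2 in, Ī = 3.5493 in⁴.
Centroid: ȳ = ΣA·y / ΣA = 3.9176 in.
Transfer each piece to the horizontal axis through the centroid using Ī + A·d² with d = y − 3.9176:
  flange: d = 0.80741 in → contributes +3.2157 in⁴
  web: d = -1.7176 in → contributes +10.04 in⁴
Total I = 13.255 in⁴.
Extreme fibre distance c = 3.9176 in; S = I/c = 3.3835 in³.

S_x ≈ 3.38 in³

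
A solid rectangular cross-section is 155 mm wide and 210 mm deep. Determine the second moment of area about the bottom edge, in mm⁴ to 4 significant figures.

I_base ≈ 4.785 × 10⁸ mm⁴

The section: 155 × 210, A = 32 550 mm², y = 105 mm, Ī = 119 621 250 mm⁴.
Transfer it to the base of the section using Ī + A·d² with d = y − 0:
  the section: d = 105 mm → contributes +478 485 000 mm⁴
Total I = 478 485 000 mm⁴.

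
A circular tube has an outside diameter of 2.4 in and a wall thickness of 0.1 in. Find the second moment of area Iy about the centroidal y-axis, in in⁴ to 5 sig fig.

Decompose the section into non-overlapping parts with the origin at the bottom-left of its bounding rectangle.
Outer circle: ⌀2.4, A = 4.523893 in², x = 1.2 in, Ī = 1.628602 in⁴.
Bore (subtracted): ⌀2.2, A = 3.801327 in², x = 1.2 in, Ī = 1.149901 in⁴.
By symmetry the centroid is at mid-width, x̄ = 1.2 in.
All pieces are centred on the centroidal y-axis, so I = ΣĪ (holes subtracted) = 0.4787002 in⁴.

Iy ≈ 0.47870 in⁴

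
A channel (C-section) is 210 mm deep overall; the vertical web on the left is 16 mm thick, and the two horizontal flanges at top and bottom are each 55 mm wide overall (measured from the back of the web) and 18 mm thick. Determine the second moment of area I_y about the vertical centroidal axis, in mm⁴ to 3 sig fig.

I_y ≈ 9.98 × 10⁵ mm⁴

Decompose the section into non-overlapping parts with the origin at the bottom-left of its bounding rectangle.
Web: 16 × 210, A = 3 360 mm², x = 8 mm, Ī = 71 680 mm⁴.
Top flange (beyond web): 39 × 18, A = 702 mm², x = 35.5 mm, Ī = 88 979 mm⁴.
Bottom flange (beyond web): 39 × 18, A = 702 mm², x = 35.5 mm, Ī = 88 979 mm⁴.
Centroid: x̄ = ΣA·x / ΣA = 16.105 mm.
Transfer each piece to the vertical centroidal axis using Ī + A·d² with d = x − 16.105:
  web: d = -8.1045 mm → contributes +292 376 mm⁴
  top flange (beyond web): d = 19.395 mm → contributes +353 060 mm⁴
  bottom flange (beyond web): d = 19.395 mm → contributes +353 060 mm⁴
Total I = 998 496 mm⁴.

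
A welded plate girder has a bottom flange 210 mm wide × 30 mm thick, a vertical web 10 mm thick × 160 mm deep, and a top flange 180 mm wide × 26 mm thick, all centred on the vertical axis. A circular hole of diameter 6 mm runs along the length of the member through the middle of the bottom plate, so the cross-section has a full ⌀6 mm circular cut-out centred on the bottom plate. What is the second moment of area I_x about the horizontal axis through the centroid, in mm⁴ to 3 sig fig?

I_x ≈ 9.92 × 10⁷ mm⁴

Decompose the section into non-overlapping parts with the origin at the bottom-left of its bounding rectangle.
Bottom plate: 210 × 30, A = 6 300 mm², y = 15 mm, Ī = 472 500 mm⁴.
Web plate: 10 × 160, A = 1 600 mm², y = 110 mm, Ī = 3 413 333 mm⁴.
Top plate: 180 × 26, A = 4 680 mm², y = 203 mm, Ī = 263 640 mm⁴.
Hole (subtracted): ⌀6, A = 28.274 mm², y = 15 mm, Ī = 63.617 mm⁴.
Centroid: ȳ = ΣA·y / ΣA = 97.207 mm.
Transfer each piece to the horizontal axis through the centroid using Ī + A·d² with d = y − 97.207:
  bottom plate: d = -82.207 mm → contributes +43 047 866 mm⁴
  web plate: d = 12.793 mm → contributes +3 675 190 mm⁴
  top plate: d = 105.79 mm → contributes +52 642 921 mm⁴
  hole: d = -82.207 mm → contributes −191 141 mm⁴
Total I = 99 174 835 mm⁴.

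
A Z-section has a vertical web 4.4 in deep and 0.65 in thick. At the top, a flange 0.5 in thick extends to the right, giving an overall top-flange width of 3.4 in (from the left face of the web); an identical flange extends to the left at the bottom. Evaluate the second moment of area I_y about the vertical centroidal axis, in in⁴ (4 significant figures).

I_y ≈ 9.781 in⁴

Break the section into simple shapes (no overlaps), measuring from the bottom-left corner of the bounding box.
Web: 0.65 × 4.4, A = 2.86 in², x = 3.075 in, Ī = 0.100696 in⁴.
Top flange (beyond web): 2.75 × 0.5, A = 1.375 in², x = 4.775 in, Ī = 0.866536 in⁴.
Bottom flange (beyond web): 2.75 × 0.5, A = 1.375 in², x = 1.375 in, Ī = 0.866536 in⁴.
Centroid: x̄ = ΣA·x / ΣA = 3.075 in.
Transfer each piece to the vertical centroidal axis using Ī + A·d² with d = x − 3.075:
  web: d = 0 in → contributes +0.100696 in⁴
  top flange (beyond web): d = 1.7 in → contributes +4.84029 in⁴
  bottom flange (beyond web): d = -1.7 in → contributes +4.84029 in⁴
Total I = 9.78127 in⁴.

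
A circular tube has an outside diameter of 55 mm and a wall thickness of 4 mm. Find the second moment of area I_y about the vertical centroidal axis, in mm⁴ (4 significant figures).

Break the section into simple shapes (no overlaps), measuring from the bottom-left corner of the bounding box.
Outer circle: ⌀55, A = 2375.83 mm², x = 27.5 mm, Ī = 449 180 mm⁴.
Bore (subtracted): ⌀47, A = 1734.94 mm², x = 27.5 mm, Ī = 239 531 mm⁴.
By symmetry the centroid is at mid-width, x̄ = 27.5 mm.
All pieces are centred on the vertical centroidal axis, so I = ΣĪ (holes subtracted) = 209 649 mm⁴.

I_y ≈ 2.096 × 10⁵ mm⁴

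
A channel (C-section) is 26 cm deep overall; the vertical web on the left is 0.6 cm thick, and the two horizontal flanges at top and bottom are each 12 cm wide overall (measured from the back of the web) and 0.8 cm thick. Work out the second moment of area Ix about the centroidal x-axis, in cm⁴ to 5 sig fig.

Ix ≈ 3775.6 cm⁴

Break the section into simple shapes (no overlaps), measuring from the bottom-left corner of the bounding box.
Web: 0.6 × 26, A = 15.6 cm², y = 13 cm, Ī = 878.8 cm⁴.
Top flange (beyond web): 11.4 × 0.8, A = 9.12 cm², y = 25.6 cm, Ī = 0.4864 cm⁴.
Bottom flange (beyond web): 11.4 × 0.8, A = 9.12 cm², y = 0.4 cm, Ī = 0.4864 cm⁴.
By symmetry the centroid is at mid-height, ȳ = 13 cm.
Transfer each piece to the centroidal x-axis using Ī + A·d² with d = y − 13:
  web: d = 0 cm → contributes +878.8 cm⁴
  top flange (beyond web): d = 12.6 cm → contributes +1448.378 cm⁴
  bottom flange (beyond web): d = -12.6 cm → contributes +1448.378 cm⁴
Total I = 3775.555 cm⁴.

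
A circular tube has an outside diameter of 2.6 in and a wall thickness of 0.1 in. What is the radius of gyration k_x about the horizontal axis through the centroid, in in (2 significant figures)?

k_x ≈ 0.88 in

Decompose the section into non-overlapping parts with the origin at the bottom-left of its bounding rectangle.
Outer circle: ⌀2.6, A = 5.309 in², y = 1.3 in, Ī = 2.243 in⁴.
Bore (subtracted): ⌀2.4, A = 4.524 in², y = 1.3 in, Ī = 1.629 in⁴.
By symmetry the centroid is at mid-height, ȳ = 1.3 in.
All pieces are centred on the horizontal axis through the centroid, so I = ΣĪ (holes subtracted) = 0.6146 in⁴.
Radius of gyration: k = √(I/A) = √(0.6146 / 0.7854) = 0.8846 in.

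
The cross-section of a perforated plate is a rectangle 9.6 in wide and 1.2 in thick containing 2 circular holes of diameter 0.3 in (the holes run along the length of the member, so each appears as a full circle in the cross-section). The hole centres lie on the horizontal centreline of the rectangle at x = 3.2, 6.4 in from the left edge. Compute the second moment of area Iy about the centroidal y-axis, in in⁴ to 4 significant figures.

Iy ≈ 88.11 in⁴

Decompose the section into non-overlapping parts with the origin at the bottom-left of its bounding rectangle.
Plate: 9.6 × 1.2, A = 11.52 in², x = 4.8 in, Ī = 88.4736 in⁴.
Hole 1 (subtracted): ⌀0.3, A = 0.0706858 in², x = 3.2 in, Ī = 0.000397608 in⁴.
Hole 2 (subtracted): ⌀0.3, A = 0.0706858 in², x = 6.4 in, Ī = 0.000397608 in⁴.
By symmetry the centroid is at mid-width, x̄ = 4.8 in.
Transfer each piece to the centroidal y-axis using Ī + A·d² with d = x − 4.8:
  plate: d = 0 in → contributes +88.4736 in⁴
  hole 1: d = -1.6 in → contributes −0.181353 in⁴
  hole 2: d = 1.6 in → contributes −0.181353 in⁴
Total I = 88.1109 in⁴.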